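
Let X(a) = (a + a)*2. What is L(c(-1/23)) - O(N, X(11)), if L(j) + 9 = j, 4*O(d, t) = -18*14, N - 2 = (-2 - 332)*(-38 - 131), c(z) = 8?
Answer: 62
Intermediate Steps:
N = 56448 (N = 2 + (-2 - 332)*(-38 - 131) = 2 - 334*(-169) = 2 + 56446 = 56448)
X(a) = 4*a (X(a) = (2*a)*2 = 4*a)
O(d, t) = -63 (O(d, t) = (-18*14)/4 = (1/4)*(-252) = -63)
L(j) = -9 + j
L(c(-1/23)) - O(N, X(11)) = (-9 + 8) - 1*(-63) = -1 + 63 = 62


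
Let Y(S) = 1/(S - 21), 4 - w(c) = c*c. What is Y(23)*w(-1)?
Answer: 3/2 ≈ 1.5000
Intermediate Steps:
w(c) = 4 - c² (w(c) = 4 - c*c = 4 - c²)
Y(S) = 1/(-21 + S)
Y(23)*w(-1) = (4 - 1*(-1)²)/(-21 + 23) = (4 - 1*1)/2 = (4 - 1)/2 = (½)*3 = 3/2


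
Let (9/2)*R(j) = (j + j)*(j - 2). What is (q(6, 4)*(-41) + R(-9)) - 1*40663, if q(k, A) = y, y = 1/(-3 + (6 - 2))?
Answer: -40660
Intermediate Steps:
y = 1 (y = 1/(-3 + 4) = 1/1 = 1)
q(k, A) = 1
R(j) = 4*j*(-2 + j)/9 (R(j) = 2*((j + j)*(j - 2))/9 = 2*((2*j)*(-2 + j))/9 = 2*(2*j*(-2 + j))/9 = 4*j*(-2 + j)/9)
(q(6, 4)*(-41) + R(-9)) - 1*40663 = (1*(-41) + (4/9)*(-9)*(-2 - 9)) - 1*40663 = (-41 + (4/9)*(-9)*(-11)) - 40663 = (-41 + 44) - 40663 = 3 - 40663 = -40660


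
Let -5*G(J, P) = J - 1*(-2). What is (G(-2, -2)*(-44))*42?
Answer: 0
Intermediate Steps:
G(J, P) = -⅖ - J/5 (G(J, P) = -(J - 1*(-2))/5 = -(J + 2)/5 = -(2 + J)/5 = -⅖ - J/5)
(G(-2, -2)*(-44))*42 = ((-⅖ - ⅕*(-2))*(-44))*42 = ((-⅖ + ⅖)*(-44))*42 = (0*(-44))*42 = 0*42 = 0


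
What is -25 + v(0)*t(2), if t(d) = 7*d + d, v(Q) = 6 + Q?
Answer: 71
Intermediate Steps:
t(d) = 8*d
-25 + v(0)*t(2) = -25 + (6 + 0)*(8*2) = -25 + 6*16 = -25 + 96 = 71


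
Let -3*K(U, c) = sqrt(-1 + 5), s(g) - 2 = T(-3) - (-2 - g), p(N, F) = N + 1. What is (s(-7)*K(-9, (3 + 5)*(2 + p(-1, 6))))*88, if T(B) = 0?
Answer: 176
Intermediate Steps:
p(N, F) = 1 + N
s(g) = 4 + g (s(g) = 2 + (0 - (-2 - g)) = 2 + (0 + (2 + g)) = 2 + (2 + g) = 4 + g)
K(U, c) = -2/3 (K(U, c) = -sqrt(-1 + 5)/3 = -sqrt(4)/3 = -1/3*2 = -2/3)
(s(-7)*K(-9, (3 + 5)*(2 + p(-1, 6))))*88 = ((4 - 7)*(-2/3))*88 = -3*(-2/3)*88 = 2*88 = 176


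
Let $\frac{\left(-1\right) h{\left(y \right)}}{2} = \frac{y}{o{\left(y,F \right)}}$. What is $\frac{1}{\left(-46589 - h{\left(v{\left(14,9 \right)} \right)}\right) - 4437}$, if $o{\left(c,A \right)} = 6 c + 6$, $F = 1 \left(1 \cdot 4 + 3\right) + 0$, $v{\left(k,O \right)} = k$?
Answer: $- \frac{45}{2296156} \approx -1.9598 \cdot 10^{-5}$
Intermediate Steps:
$F = 7$ ($F = 1 \left(4 + 3\right) + 0 = 1 \cdot 7 + 0 = 7 + 0 = 7$)
$o{\left(c,A \right)} = 6 + 6 c$
$h{\left(y \right)} = - \frac{2 y}{6 + 6 y}$ ($h{\left(y \right)} = - 2 \frac{y}{6 + 6 y} = - \frac{2 y}{6 + 6 y}$)
$\frac{1}{\left(-46589 - h{\left(v{\left(14,9 \right)} \right)}\right) - 4437} = \frac{1}{\left(-46589 - \left(-1\right) 14 \frac{1}{3 + 3 \cdot 14}\right) - 4437} = \frac{1}{\left(-46589 - \left(-1\right) 14 \frac{1}{3 + 42}\right) - 4437} = \frac{1}{\left(-46589 - \left(-1\right) 14 \cdot \frac{1}{45}\right) - 4437} = \frac{1}{\left(-46589 - - \frac{14}{45}\right) - 4437} = \frac{1}{\left(-46589 + \frac{14}{45}\right) - 4437} = \frac{1}{- \frac{2096491}{45} - 4437} = \frac{1}{- \frac{2296156}{45}} = - \frac{45}{2296156}$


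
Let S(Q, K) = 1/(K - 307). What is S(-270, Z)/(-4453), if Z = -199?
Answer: 1/2253218 ≈ 4.4381e-7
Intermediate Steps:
S(Q, K) = 1/(-307 + K)
S(-270, Z)/(-4453) = 1/(-307 - 199*(-4453)) = -1/4453/(-506) = -1/506*(-1/4453) = 1/2253218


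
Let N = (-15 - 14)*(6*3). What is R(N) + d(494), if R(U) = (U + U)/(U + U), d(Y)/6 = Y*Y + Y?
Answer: 1467181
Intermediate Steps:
d(Y) = 6*Y + 6*Y² (d(Y) = 6*(Y*Y + Y) = 6*(Y² + Y) = 6*(Y + Y²) = 6*Y + 6*Y²)
N = -522 (N = -29*18 = -522)
R(U) = 1 (R(U) = (2*U)/((2*U)) = (2*U)*(1/(2*U)) = 1)
R(N) + d(494) = 1 + 6*494*(1 + 494) = 1 + 6*494*495 = 1 + 1467180 = 1467181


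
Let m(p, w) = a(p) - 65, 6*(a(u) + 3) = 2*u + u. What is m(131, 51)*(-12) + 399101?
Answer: 399131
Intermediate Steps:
a(u) = -3 + u/2 (a(u) = -3 + (2*u + u)/6 = -3 + (3*u)/6 = -3 + u/2)
m(p, w) = -68 + p/2 (m(p, w) = (-3 + p/2) - 65 = -68 + p/2)
m(131, 51)*(-12) + 399101 = (-68 + (1/2)*131)*(-12) + 399101 = (-68 + 131/2)*(-12) + 399101 = -5/2*(-12) + 399101 = 30 + 399101 = 399131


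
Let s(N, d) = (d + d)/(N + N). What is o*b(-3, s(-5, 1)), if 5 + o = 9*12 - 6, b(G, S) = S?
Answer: -97/5 ≈ -19.400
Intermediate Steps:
s(N, d) = d/N (s(N, d) = (2*d)/((2*N)) = (2*d)*(1/(2*N)) = d/N)
o = 97 (o = -5 + (9*12 - 6) = -5 + (108 - 6) = -5 + 102 = 97)
o*b(-3, s(-5, 1)) = 97*(1/(-5)) = 97*(1*(-⅕)) = 97*(-⅕) = -97/5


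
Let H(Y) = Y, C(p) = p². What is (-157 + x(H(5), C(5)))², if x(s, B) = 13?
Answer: 20736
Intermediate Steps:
(-157 + x(H(5), C(5)))² = (-157 + 13)² = (-144)² = 20736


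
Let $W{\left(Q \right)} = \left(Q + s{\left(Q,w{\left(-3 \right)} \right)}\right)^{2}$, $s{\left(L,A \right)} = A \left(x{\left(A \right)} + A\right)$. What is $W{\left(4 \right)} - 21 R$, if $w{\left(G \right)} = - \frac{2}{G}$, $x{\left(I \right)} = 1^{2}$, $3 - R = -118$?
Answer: $- \frac{203705}{81} \approx -2514.9$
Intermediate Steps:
$R = 121$ ($R = 3 - -118 = 3 + 118 = 121$)
$x{\left(I \right)} = 1$
$s{\left(L,A \right)} = A \left(1 + A\right)$
$W{\left(Q \right)} = \left(\frac{10}{9} + Q\right)^{2}$ ($W{\left(Q \right)} = \left(Q + - \frac{2}{-3} \left(1 - \frac{2}{-3}\right)\right)^{2} = \left(Q + \left(-2\right) \left(- \frac{1}{3}\right) \left(1 - - \frac{2}{3}\right)\right)^{2} = \left(Q + \frac{2 \left(1 + \frac{2}{3}\right)}{3}\right)^{2} = \left(Q + \frac{2}{3} \cdot \frac{5}{3}\right)^{2} = \left(Q + \frac{10}{9}\right)^{2} = \left(\frac{10}{9} + Q\right)^{2}$)
$W{\left(4 \right)} - 21 R = \frac{\left(10 + 9 \cdot 4\right)^{2}}{81} - 2541 = \frac{\left(10 + 36\right)^{2}}{81} - 2541 = \frac{46^{2}}{81} - 2541 = \frac{1}{81} \cdot 2116 - 2541 = \frac{2116}{81} - 2541 = - \frac{203705}{81}$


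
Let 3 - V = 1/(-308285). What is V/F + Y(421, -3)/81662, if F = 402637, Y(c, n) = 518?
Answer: 4598091744213/724032485029985 ≈ 0.0063507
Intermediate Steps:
V = 924856/308285 (V = 3 - 1/(-308285) = 3 - 1*(-1/308285) = 3 + 1/308285 = 924856/308285 ≈ 3.0000)
V/F + Y(421, -3)/81662 = (924856/308285)/402637 + 518/81662 = (924856/308285)*(1/402637) + 518*(1/81662) = 924856/124126947545 + 37/5833 = 4598091744213/724032485029985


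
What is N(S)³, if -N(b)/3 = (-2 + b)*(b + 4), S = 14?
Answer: -272097792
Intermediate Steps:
N(b) = -3*(-2 + b)*(4 + b) (N(b) = -3*(-2 + b)*(b + 4) = -3*(-2 + b)*(4 + b))
N(S)³ = (24 - 6*14 - 3*14²)³ = (24 - 84 - 3*196)³ = (24 - 84 - 588)³ = (-648)³ = -272097792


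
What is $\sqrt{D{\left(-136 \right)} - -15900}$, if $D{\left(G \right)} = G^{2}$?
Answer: $2 \sqrt{8599} \approx 185.46$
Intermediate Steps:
$\sqrt{D{\left(-136 \right)} - -15900} = \sqrt{\left(-136\right)^{2} - -15900} = \sqrt{18496 + 15900} = \sqrt{34396} = 2 \sqrt{8599}$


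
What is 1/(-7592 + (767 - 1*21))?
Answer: -1/6846 ≈ -0.00014607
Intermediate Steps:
1/(-7592 + (767 - 1*21)) = 1/(-7592 + (767 - 21)) = 1/(-7592 + 746) = 1/(-6846) = -1/6846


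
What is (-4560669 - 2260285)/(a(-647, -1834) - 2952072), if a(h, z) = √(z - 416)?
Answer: 1118663739816/484151616413 + 17052385*I*√10/1452454849239 ≈ 2.3106 + 3.7126e-5*I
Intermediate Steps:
a(h, z) = √(-416 + z)
(-4560669 - 2260285)/(a(-647, -1834) - 2952072) = (-4560669 - 2260285)/(√(-416 - 1834) - 2952072) = -6820954/(√(-2250) - 2952072) = -6820954/(15*I*√10 - 2952072) = -6820954/(-2952072 + 15*I*√10)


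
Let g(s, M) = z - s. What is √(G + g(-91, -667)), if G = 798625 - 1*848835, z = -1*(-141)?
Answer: I*√49978 ≈ 223.56*I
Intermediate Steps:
z = 141
g(s, M) = 141 - s
G = -50210 (G = 798625 - 848835 = -50210)
√(G + g(-91, -667)) = √(-50210 + (141 - 1*(-91))) = √(-50210 + (141 + 91)) = √(-50210 + 232) = √(-49978) = I*√49978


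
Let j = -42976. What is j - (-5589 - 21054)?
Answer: -16333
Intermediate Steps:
j - (-5589 - 21054) = -42976 - (-5589 - 21054) = -42976 - 1*(-26643) = -42976 + 26643 = -16333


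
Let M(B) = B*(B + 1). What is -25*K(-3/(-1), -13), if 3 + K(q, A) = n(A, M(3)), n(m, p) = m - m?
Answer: 75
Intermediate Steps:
M(B) = B*(1 + B)
n(m, p) = 0
K(q, A) = -3 (K(q, A) = -3 + 0 = -3)
-25*K(-3/(-1), -13) = -25*(-3) = 75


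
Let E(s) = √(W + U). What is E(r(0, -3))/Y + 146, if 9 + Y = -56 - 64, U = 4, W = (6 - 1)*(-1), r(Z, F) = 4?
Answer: 146 - I/129 ≈ 146.0 - 0.0077519*I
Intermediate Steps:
W = -5 (W = 5*(-1) = -5)
Y = -129 (Y = -9 + (-56 - 64) = -9 - 120 = -129)
E(s) = I (E(s) = √(-5 + 4) = √(-1) = I)
E(r(0, -3))/Y + 146 = I/(-129) + 146 = I*(-1/129) + 146 = -I/129 + 146 = 146 - I/129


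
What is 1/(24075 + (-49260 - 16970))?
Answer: -1/42155 ≈ -2.3722e-5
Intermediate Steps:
1/(24075 + (-49260 - 16970)) = 1/(24075 - 66230) = 1/(-42155) = -1/42155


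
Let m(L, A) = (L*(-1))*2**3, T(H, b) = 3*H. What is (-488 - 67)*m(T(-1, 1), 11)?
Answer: -13320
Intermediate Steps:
m(L, A) = -8*L (m(L, A) = -L*8 = -8*L)
(-488 - 67)*m(T(-1, 1), 11) = (-488 - 67)*(-24*(-1)) = -(-4440)*(-3) = -555*24 = -13320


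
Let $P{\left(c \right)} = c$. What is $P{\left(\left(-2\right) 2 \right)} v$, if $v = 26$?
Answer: $-104$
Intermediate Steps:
$P{\left(\left(-2\right) 2 \right)} v = \left(-2\right) 2 \cdot 26 = \left(-4\right) 26 = -104$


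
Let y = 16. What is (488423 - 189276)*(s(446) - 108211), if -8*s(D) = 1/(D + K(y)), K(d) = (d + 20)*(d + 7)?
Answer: -329925191704411/10192 ≈ -3.2371e+10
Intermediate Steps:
K(d) = (7 + d)*(20 + d) (K(d) = (20 + d)*(7 + d) = (7 + d)*(20 + d))
s(D) = -1/(8*(828 + D)) (s(D) = -1/(8*(D + (140 + 16² + 27*16))) = -1/(8*(D + (140 + 256 + 432))) = -1/(8*(D + 828)) = -1/(8*(828 + D)))
(488423 - 189276)*(s(446) - 108211) = (488423 - 189276)*(-1/(6624 + 8*446) - 108211) = 299147*(-1/(6624 + 3568) - 108211) = 299147*(-1/10192 - 108211) = 299147*(-1102886513/10192) = -329925191704411/10192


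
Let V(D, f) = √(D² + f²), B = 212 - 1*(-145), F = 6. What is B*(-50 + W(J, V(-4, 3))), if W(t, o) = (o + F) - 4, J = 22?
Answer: -15351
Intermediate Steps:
B = 357 (B = 212 + 145 = 357)
W(t, o) = 2 + o (W(t, o) = (o + 6) - 4 = (6 + o) - 4 = 2 + o)
B*(-50 + W(J, V(-4, 3))) = 357*(-50 + (2 + √((-4)² + 3²))) = 357*(-50 + (2 + √(16 + 9))) = 357*(-50 + (2 + √25)) = 357*(-50 + (2 + 5)) = 357*(-50 + 7) = 357*(-43) = -15351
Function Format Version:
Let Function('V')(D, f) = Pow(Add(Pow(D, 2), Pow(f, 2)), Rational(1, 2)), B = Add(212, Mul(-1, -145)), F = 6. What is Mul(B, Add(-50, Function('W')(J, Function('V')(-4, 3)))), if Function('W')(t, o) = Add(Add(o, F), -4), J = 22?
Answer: -15351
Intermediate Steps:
B = 357 (B = Add(212, 145) = 357)
Function('W')(t, o) = Add(2, o) (Function('W')(t, o) = Add(Add(o, 6), -4) = Add(Add(6, o), -4) = Add(2, o))
Mul(B, Add(-50, Function('W')(J, Function('V')(-4, 3)))) = Mul(357, Add(-50, Add(2, Pow(Add(Pow(-4, 2), Pow(3, 2)), Rational(1, 2))))) = Mul(357, Add(-50, Add(2, Pow(Add(16, 9), Rational(1, 2))))) = Mul(357, Add(-50, Add(2, Pow(25, Rational(1, 2))))) = Mul(357, Add(-50, Add(2, 5))) = Mul(357, Add(-50, 7)) = Mul(357, -43) = -15351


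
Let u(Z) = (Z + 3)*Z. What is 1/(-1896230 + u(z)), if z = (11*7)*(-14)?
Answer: -1/737380 ≈ -1.3562e-6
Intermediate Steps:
z = -1078 (z = 77*(-14) = -1078)
u(Z) = Z*(3 + Z) (u(Z) = (3 + Z)*Z = Z*(3 + Z))
1/(-1896230 + u(z)) = 1/(-1896230 - 1078*(3 - 1078)) = 1/(-1896230 - 1078*(-1075)) = 1/(-1896230 + 1158850) = 1/(-737380) = -1/737380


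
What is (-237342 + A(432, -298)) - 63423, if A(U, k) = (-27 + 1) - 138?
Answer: -300929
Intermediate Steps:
A(U, k) = -164 (A(U, k) = -26 - 138 = -164)
(-237342 + A(432, -298)) - 63423 = (-237342 - 164) - 63423 = -237506 - 63423 = -300929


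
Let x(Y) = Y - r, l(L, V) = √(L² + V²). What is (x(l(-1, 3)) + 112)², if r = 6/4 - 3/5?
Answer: 1235321/100 + 1111*√10/5 ≈ 13056.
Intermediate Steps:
r = 9/10 (r = 6*(¼) - 3*⅕ = 3/2 - ⅗ = 9/10 ≈ 0.90000)
x(Y) = -9/10 + Y (x(Y) = Y - 1*9/10 = Y - 9/10 = -9/10 + Y)
(x(l(-1, 3)) + 112)² = ((-9/10 + √((-1)² + 3²)) + 112)² = ((-9/10 + √(1 + 9)) + 112)² = ((-9/10 + √10) + 112)² = (1111/10 + √10)²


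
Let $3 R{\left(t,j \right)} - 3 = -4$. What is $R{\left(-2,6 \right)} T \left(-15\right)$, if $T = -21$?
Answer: $-105$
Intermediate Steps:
$R{\left(t,j \right)} = - \frac{1}{3}$ ($R{\left(t,j \right)} = 1 + \frac{1}{3} \left(-4\right) = 1 - \frac{4}{3} = - \frac{1}{3}$)
$R{\left(-2,6 \right)} T \left(-15\right) = \left(- \frac{1}{3}\right) \left(-21\right) \left(-15\right) = 7 \left(-15\right) = -105$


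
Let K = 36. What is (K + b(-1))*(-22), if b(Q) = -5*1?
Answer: -682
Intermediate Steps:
b(Q) = -5
(K + b(-1))*(-22) = (36 - 5)*(-22) = 31*(-22) = -682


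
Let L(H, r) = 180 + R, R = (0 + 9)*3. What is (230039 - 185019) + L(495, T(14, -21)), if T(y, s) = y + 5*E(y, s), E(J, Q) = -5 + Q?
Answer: 45227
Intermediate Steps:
R = 27 (R = 9*3 = 27)
T(y, s) = -25 + y + 5*s (T(y, s) = y + 5*(-5 + s) = y + (-25 + 5*s) = -25 + y + 5*s)
L(H, r) = 207 (L(H, r) = 180 + 27 = 207)
(230039 - 185019) + L(495, T(14, -21)) = (230039 - 185019) + 207 = 45020 + 207 = 45227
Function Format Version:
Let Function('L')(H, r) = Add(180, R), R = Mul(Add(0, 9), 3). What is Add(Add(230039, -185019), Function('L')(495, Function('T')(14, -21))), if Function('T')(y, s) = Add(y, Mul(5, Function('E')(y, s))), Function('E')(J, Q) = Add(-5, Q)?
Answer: 45227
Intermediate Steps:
R = 27 (R = Mul(9, 3) = 27)
Function('T')(y, s) = Add(-25, y, Mul(5, s)) (Function('T')(y, s) = Add(y, Mul(5, Add(-5, s))) = Add(y, Add(-25, Mul(5, s))) = Add(-25, y, Mul(5, s)))
Function('L')(H, r) = 207 (Function('L')(H, r) = Add(180, 27) = 207)
Add(Add(230039, -185019), Function('L')(495, Function('T')(14, -21))) = Add(Add(230039, -185019), 207) = Add(45020, 207) = 45227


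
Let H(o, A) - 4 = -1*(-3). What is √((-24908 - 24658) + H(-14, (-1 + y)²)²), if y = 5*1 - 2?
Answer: 13*I*√293 ≈ 222.52*I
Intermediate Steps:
y = 3 (y = 5 - 2 = 3)
H(o, A) = 7 (H(o, A) = 4 - 1*(-3) = 4 + 3 = 7)
√((-24908 - 24658) + H(-14, (-1 + y)²)²) = √((-24908 - 24658) + 7²) = √(-49566 + 49) = √(-49517) = 13*I*√293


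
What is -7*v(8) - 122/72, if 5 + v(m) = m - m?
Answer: 1199/36 ≈ 33.306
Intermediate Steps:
v(m) = -5 (v(m) = -5 + (m - m) = -5 + 0 = -5)
-7*v(8) - 122/72 = -7*(-5) - 122/72 = 35 - 122*1/72 = 35 - 61/36 = 1199/36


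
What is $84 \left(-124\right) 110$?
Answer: $-1145760$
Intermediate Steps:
$84 \left(-124\right) 110 = \left(-10416\right) 110 = -1145760$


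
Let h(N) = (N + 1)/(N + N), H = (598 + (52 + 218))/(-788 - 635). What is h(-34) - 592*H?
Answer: 34989167/96764 ≈ 361.59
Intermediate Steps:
H = -868/1423 (H = (598 + 270)/(-1423) = 868*(-1/1423) = -868/1423 ≈ -0.60998)
h(N) = (1 + N)/(2*N) (h(N) = (1 + N)/((2*N)) = (1 + N)*(1/(2*N)) = (1 + N)/(2*N))
h(-34) - 592*H = (1/2)*(1 - 34)/(-34) - 592*(-868/1423) = (1/2)*(-1/34)*(-33) + 513856/1423 = 33/68 + 513856/1423 = 34989167/96764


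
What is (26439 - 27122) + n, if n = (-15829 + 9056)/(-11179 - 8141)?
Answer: -13188787/19320 ≈ -682.65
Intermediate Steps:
n = 6773/19320 (n = -6773/(-19320) = -6773*(-1/19320) = 6773/19320 ≈ 0.35057)
(26439 - 27122) + n = (26439 - 27122) + 6773/19320 = -683 + 6773/19320 = -13188787/19320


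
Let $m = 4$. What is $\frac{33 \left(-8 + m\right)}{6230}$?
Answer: $- \frac{66}{3115} \approx -0.021188$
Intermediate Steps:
$\frac{33 \left(-8 + m\right)}{6230} = \frac{33 \left(-8 + 4\right)}{6230} = 33 \left(-4\right) \frac{1}{6230} = \left(-132\right) \frac{1}{6230} = - \frac{66}{3115}$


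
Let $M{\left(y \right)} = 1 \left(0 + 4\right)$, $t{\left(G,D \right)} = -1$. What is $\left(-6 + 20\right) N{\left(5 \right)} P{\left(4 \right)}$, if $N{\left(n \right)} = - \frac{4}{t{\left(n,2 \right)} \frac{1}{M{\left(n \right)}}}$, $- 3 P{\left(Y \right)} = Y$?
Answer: $- \frac{896}{3} \approx -298.67$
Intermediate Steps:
$M{\left(y \right)} = 4$ ($M{\left(y \right)} = 1 \cdot 4 = 4$)
$P{\left(Y \right)} = - \frac{Y}{3}$
$N{\left(n \right)} = 16$ ($N{\left(n \right)} = - \frac{4}{\left(-1\right) \frac{1}{4}} = - \frac{4}{- \frac{1}{4}} = \left(-4\right) \left(-4\right) = 16$)
$\left(-6 + 20\right) N{\left(5 \right)} P{\left(4 \right)} = \left(-6 + 20\right) 16 \left(\left(- \frac{1}{3}\right) 4\right) = 14 \cdot 16 \left(- \frac{4}{3}\right) = 224 \left(- \frac{4}{3}\right) = - \frac{896}{3}$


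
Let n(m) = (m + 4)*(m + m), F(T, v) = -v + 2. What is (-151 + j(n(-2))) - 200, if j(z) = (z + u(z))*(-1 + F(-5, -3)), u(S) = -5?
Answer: -403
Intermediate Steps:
F(T, v) = 2 - v
n(m) = 2*m*(4 + m) (n(m) = (4 + m)*(2*m) = 2*m*(4 + m))
j(z) = -20 + 4*z (j(z) = (z - 5)*(-1 + (2 - 1*(-3))) = (-5 + z)*(-1 + (2 + 3)) = (-5 + z)*(-1 + 5) = (-5 + z)*4 = -20 + 4*z)
(-151 + j(n(-2))) - 200 = (-151 + (-20 + 4*(2*(-2)*(4 - 2)))) - 200 = (-151 + (-20 + 4*(2*(-2)*2))) - 200 = (-151 + (-20 + 4*(-8))) - 200 = (-151 + (-20 - 32)) - 200 = (-151 - 52) - 200 = -203 - 200 = -403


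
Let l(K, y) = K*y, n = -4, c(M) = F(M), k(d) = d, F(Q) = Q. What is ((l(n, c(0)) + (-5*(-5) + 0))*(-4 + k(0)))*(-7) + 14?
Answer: 714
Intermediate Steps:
c(M) = M
((l(n, c(0)) + (-5*(-5) + 0))*(-4 + k(0)))*(-7) + 14 = ((-4*0 + (-5*(-5) + 0))*(-4 + 0))*(-7) + 14 = ((0 + (25 + 0))*(-4))*(-7) + 14 = ((0 + 25)*(-4))*(-7) + 14 = (25*(-4))*(-7) + 14 = -100*(-7) + 14 = 700 + 14 = 714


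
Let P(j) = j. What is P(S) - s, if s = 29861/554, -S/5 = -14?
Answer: 8919/554 ≈ 16.099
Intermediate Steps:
S = 70 (S = -5*(-14) = 70)
s = 29861/554 (s = 29861*(1/554) = 29861/554 ≈ 53.901)
P(S) - s = 70 - 1*29861/554 = 70 - 29861/554 = 8919/554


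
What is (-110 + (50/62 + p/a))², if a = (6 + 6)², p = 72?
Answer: 45414121/3844 ≈ 11814.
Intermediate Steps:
a = 144 (a = 12² = 144)
(-110 + (50/62 + p/a))² = (-110 + (50/62 + 72/144))² = (-110 + (50*(1/62) + 72*(1/144)))² = (-110 + (25/31 + ½))² = (-110 + 81/62)² = (-6739/62)² = 45414121/3844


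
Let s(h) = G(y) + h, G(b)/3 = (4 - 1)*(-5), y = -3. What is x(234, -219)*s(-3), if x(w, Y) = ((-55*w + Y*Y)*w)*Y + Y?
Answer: 86317133040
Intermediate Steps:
G(b) = -45 (G(b) = 3*((4 - 1)*(-5)) = 3*(3*(-5)) = 3*(-15) = -45)
x(w, Y) = Y + Y*w*(Y**2 - 55*w) (x(w, Y) = ((-55*w + Y**2)*w)*Y + Y = ((Y**2 - 55*w)*w)*Y + Y = (w*(Y**2 - 55*w))*Y + Y = Y*w*(Y**2 - 55*w) + Y = Y + Y*w*(Y**2 - 55*w))
s(h) = -45 + h
x(234, -219)*s(-3) = (-219*(1 - 55*234**2 + 234*(-219)**2))*(-45 - 3) = -219*(1 - 55*54756 + 234*47961)*(-48) = -219*(1 - 3011580 + 11222874)*(-48) = -219*8211295*(-48) = -1798273605*(-48) = 86317133040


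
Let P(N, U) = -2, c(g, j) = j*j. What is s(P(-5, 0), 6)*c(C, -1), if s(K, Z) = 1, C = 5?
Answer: 1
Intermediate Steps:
c(g, j) = j²
s(P(-5, 0), 6)*c(C, -1) = 1*(-1)² = 1*1 = 1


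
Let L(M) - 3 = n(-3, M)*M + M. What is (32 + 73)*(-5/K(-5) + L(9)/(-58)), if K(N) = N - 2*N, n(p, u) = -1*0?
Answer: -3675/29 ≈ -126.72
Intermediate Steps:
n(p, u) = 0
L(M) = 3 + M (L(M) = 3 + (0*M + M) = 3 + (0 + M) = 3 + M)
K(N) = -N
(32 + 73)*(-5/K(-5) + L(9)/(-58)) = (32 + 73)*(-5/((-1*(-5))) + (3 + 9)/(-58)) = 105*(-5/5 + 12*(-1/58)) = 105*(-5*1/5 - 6/29) = 105*(-1 - 6/29) = 105*(-35/29) = -3675/29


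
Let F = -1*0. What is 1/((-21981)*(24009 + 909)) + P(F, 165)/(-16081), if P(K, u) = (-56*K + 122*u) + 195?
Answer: -11132461007431/8807926455198 ≈ -1.2639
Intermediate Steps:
F = 0
P(K, u) = 195 - 56*K + 122*u
1/((-21981)*(24009 + 909)) + P(F, 165)/(-16081) = 1/((-21981)*(24009 + 909)) + (195 - 56*0 + 122*165)/(-16081) = -1/21981/24918 + (195 + 0 + 20130)*(-1/16081) = -1/21981*1/24918 + 20325*(-1/16081) = -1/547722558 - 20325/16081 = -11132461007431/8807926455198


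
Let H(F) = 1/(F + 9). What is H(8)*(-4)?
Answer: -4/17 ≈ -0.23529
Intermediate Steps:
H(F) = 1/(9 + F)
H(8)*(-4) = -4/(9 + 8) = -4/17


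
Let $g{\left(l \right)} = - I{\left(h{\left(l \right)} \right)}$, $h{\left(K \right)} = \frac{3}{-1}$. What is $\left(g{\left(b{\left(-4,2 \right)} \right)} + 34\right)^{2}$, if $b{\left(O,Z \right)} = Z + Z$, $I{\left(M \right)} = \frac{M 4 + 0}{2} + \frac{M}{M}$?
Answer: $1521$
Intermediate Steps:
$h{\left(K \right)} = -3$ ($h{\left(K \right)} = 3 \left(-1\right) = -3$)
$I{\left(M \right)} = 1 + 2 M$ ($I{\left(M \right)} = \left(4 M + 0\right) \frac{1}{2} + 1 = 4 M \frac{1}{2} + 1 = 2 M + 1 = 1 + 2 M$)
$b{\left(O,Z \right)} = 2 Z$
$g{\left(l \right)} = 5$ ($g{\left(l \right)} = - (1 + 2 \left(-3\right)) = - (1 - 6) = \left(-1\right) \left(-5\right) = 5$)
$\left(g{\left(b{\left(-4,2 \right)} \right)} + 34\right)^{2} = \left(5 + 34\right)^{2} = 39^{2} = 1521$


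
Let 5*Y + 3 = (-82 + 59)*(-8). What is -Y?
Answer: -181/5 ≈ -36.200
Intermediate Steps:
Y = 181/5 (Y = -3/5 + ((-82 + 59)*(-8))/5 = -3/5 + (-23*(-8))/5 = -3/5 + (1/5)*184 = -3/5 + 184/5 = 181/5 ≈ 36.200)
-Y = -1*181/5 = -181/5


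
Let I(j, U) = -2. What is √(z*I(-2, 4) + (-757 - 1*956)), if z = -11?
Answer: I*√1691 ≈ 41.122*I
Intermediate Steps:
√(z*I(-2, 4) + (-757 - 1*956)) = √(-11*(-2) + (-757 - 1*956)) = √(22 + (-757 - 956)) = √(22 - 1713) = √(-1691) = I*√1691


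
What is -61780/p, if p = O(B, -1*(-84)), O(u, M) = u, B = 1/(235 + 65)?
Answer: -18534000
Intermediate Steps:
B = 1/300 ≈ 0.0033333
p = 1/300 ≈ 0.0033333
-61780/p = -61780/1/300 = -61780*300 = -18534000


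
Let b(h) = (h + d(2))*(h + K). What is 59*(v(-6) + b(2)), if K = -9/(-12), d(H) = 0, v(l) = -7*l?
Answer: 5605/2 ≈ 2802.5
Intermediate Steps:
K = ¾ (K = -9*(-1/12) = ¾ ≈ 0.75000)
b(h) = h*(¾ + h) (b(h) = (h + 0)*(h + ¾) = h*(¾ + h))
59*(v(-6) + b(2)) = 59*(-7*(-6) + (¼)*2*(3 + 4*2)) = 59*(42 + (¼)*2*(3 + 8)) = 59*(42 + (¼)*2*11) = 59*(42 + 11/2) = 59*(95/2) = 5605/2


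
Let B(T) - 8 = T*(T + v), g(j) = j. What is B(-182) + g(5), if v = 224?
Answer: -7631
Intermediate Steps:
B(T) = 8 + T*(224 + T) (B(T) = 8 + T*(T + 224) = 8 + T*(224 + T))
B(-182) + g(5) = (8 + (-182)² + 224*(-182)) + 5 = (8 + 33124 - 40768) + 5 = -7636 + 5 = -7631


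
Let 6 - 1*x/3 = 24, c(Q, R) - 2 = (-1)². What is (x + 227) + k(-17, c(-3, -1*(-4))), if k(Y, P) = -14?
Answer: 159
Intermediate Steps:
c(Q, R) = 3 (c(Q, R) = 2 + (-1)² = 2 + 1 = 3)
x = -54 (x = 18 - 3*24 = 18 - 72 = -54)
(x + 227) + k(-17, c(-3, -1*(-4))) = (-54 + 227) - 14 = 173 - 14 = 159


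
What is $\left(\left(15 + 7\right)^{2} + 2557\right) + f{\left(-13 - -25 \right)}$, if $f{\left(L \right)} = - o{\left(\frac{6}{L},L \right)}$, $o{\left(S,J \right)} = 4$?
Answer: $3037$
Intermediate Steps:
$f{\left(L \right)} = -4$ ($f{\left(L \right)} = \left(-1\right) 4 = -4$)
$\left(\left(15 + 7\right)^{2} + 2557\right) + f{\left(-13 - -25 \right)} = \left(\left(15 + 7\right)^{2} + 2557\right) - 4 = \left(22^{2} + 2557\right) - 4 = \left(484 + 2557\right) - 4 = 3041 - 4 = 3037$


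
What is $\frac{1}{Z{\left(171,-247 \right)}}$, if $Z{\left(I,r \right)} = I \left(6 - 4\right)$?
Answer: $\frac{1}{342} \approx 0.002924$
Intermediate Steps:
$Z{\left(I,r \right)} = 2 I$ ($Z{\left(I,r \right)} = I 2 = 2 I$)
$\frac{1}{Z{\left(171,-247 \right)}} = \frac{1}{2 \cdot 171} = \frac{1}{342}$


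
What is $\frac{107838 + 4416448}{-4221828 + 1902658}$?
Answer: $- \frac{2262143}{1159585} \approx -1.9508$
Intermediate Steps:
$\frac{107838 + 4416448}{-4221828 + 1902658} = \frac{4524286}{-2319170} = 4524286 \left(- \frac{1}{2319170}\right) = - \frac{2262143}{1159585}$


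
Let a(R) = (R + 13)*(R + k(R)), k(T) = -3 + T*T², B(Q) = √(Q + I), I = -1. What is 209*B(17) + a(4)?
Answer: 1941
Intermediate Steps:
B(Q) = √(-1 + Q) (B(Q) = √(Q - 1) = √(-1 + Q))
k(T) = -3 + T³
a(R) = (13 + R)*(-3 + R + R³) (a(R) = (R + 13)*(R + (-3 + R³)) = (13 + R)*(-3 + R + R³))
209*B(17) + a(4) = 209*√(-1 + 17) + (-39 + 4² + 4⁴ + 10*4 + 13*4³) = 209*√16 + (-39 + 16 + 256 + 40 + 13*64) = 209*4 + (-39 + 16 + 256 + 40 + 832) = 836 + 1105 = 1941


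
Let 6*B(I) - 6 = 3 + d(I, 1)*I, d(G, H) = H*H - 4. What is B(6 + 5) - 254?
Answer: -258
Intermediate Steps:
d(G, H) = -4 + H² (d(G, H) = H² - 4 = -4 + H²)
B(I) = 3/2 - I/2 (B(I) = 1 + (3 + (-4 + 1²)*I)/6 = 1 + (3 + (-4 + 1)*I)/6 = 1 + (3 - 3*I)/6 = 1 + (½ - I/2) = 3/2 - I/2)
B(6 + 5) - 254 = (3/2 - (6 + 5)/2) - 254 = (3/2 - ½*11) - 254 = (3/2 - 11/2) - 254 = -4 - 254 = -258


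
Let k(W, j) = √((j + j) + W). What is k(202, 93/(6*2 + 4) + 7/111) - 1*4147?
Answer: -4147 + √42138042/444 ≈ -4132.4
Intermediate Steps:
k(W, j) = √(W + 2*j) (k(W, j) = √(2*j + W) = √(W + 2*j))
k(202, 93/(6*2 + 4) + 7/111) - 1*4147 = √(202 + 2*(93/(6*2 + 4) + 7/111)) - 1*4147 = √(202 + 2*(93/(12 + 4) + 7*(1/111))) - 4147 = √(202 + 2*(93/16 + 7/111)) - 4147 = √(202 + 2*(10435/1776)) - 4147 = √(202 + 10435/888) - 4147 = √(189811/888) - 4147 = √42138042/444 - 4147 = -4147 + √42138042/444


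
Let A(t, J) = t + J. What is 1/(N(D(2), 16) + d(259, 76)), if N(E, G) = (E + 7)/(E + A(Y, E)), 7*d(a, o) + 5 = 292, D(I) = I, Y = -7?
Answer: 1/38 ≈ 0.026316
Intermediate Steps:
A(t, J) = J + t
d(a, o) = 41 (d(a, o) = -5/7 + (1/7)*292 = -5/7 + 292/7 = 41)
N(E, G) = (7 + E)/(-7 + 2*E) (N(E, G) = (E + 7)/(E + (E - 7)) = (7 + E)/(E + (-7 + E)) = (7 + E)/(-7 + 2*E))
1/(N(D(2), 16) + d(259, 76)) = 1/((7 + 2)/(-7 + 2*2) + 41) = 1/(9/(-7 + 4) + 41) = 1/(9/(-3) + 41) = 1/(-1/3*9 + 41) = 1/(-3 + 41) = 1/38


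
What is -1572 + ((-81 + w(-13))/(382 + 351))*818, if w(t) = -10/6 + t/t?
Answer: -3657238/2199 ≈ -1663.1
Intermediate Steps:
w(t) = -⅔ (w(t) = -10*⅙ + 1 = -5/3 + 1 = -⅔)
-1572 + ((-81 + w(-13))/(382 + 351))*818 = -1572 + ((-81 - ⅔)/(382 + 351))*818 = -1572 - 245/3/733*818 = -1572 - 245/3*1/733*818 = -1572 - 245/2199*818 = -1572 - 200410/2199 = -3657238/2199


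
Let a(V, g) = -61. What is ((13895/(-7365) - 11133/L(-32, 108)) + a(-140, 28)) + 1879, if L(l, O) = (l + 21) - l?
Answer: 13259642/10311 ≈ 1286.0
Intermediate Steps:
L(l, O) = 21 (L(l, O) = (21 + l) - l = 21)
((13895/(-7365) - 11133/L(-32, 108)) + a(-140, 28)) + 1879 = ((13895/(-7365) - 11133/21) - 61) + 1879 = ((13895*(-1/7365) - 11133*1/21) - 61) + 1879 = ((-2779/1473 - 3711/7) - 61) + 1879 = (-5485756/10311 - 61) + 1879 = -6114727/10311 + 1879 = 13259642/10311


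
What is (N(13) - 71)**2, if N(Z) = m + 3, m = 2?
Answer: 4356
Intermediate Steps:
N(Z) = 5 (N(Z) = 2 + 3 = 5)
(N(13) - 71)**2 = (5 - 71)**2 = (-66)**2 = 4356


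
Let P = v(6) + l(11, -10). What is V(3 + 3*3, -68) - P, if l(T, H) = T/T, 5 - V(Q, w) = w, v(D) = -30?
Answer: 102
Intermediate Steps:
V(Q, w) = 5 - w
l(T, H) = 1
P = -29 (P = -30 + 1 = -29)
V(3 + 3*3, -68) - P = (5 - 1*(-68)) - 1*(-29) = (5 + 68) + 29 = 73 + 29 = 102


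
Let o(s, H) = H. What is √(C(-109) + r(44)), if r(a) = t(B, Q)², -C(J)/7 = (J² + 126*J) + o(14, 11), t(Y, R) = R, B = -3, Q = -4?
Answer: √12910 ≈ 113.62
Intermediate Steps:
C(J) = -77 - 882*J - 7*J² (C(J) = -7*((J² + 126*J) + 11) = -7*(11 + J² + 126*J) = -77 - 882*J - 7*J²)
r(a) = 16 (r(a) = (-4)² = 16)
√(C(-109) + r(44)) = √((-77 - 882*(-109) - 7*(-109)²) + 16) = √((-77 + 96138 - 7*11881) + 16) = √((-77 + 96138 - 83167) + 16) = √(12894 + 16) = √12910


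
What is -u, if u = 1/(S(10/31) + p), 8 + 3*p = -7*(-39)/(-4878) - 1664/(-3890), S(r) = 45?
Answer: -9487710/402822227 ≈ -0.023553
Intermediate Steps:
p = -24124723/9487710 (p = -8/3 + (-7*(-39)/(-4878) - 1664/(-3890))/3 = -8/3 + (273*(-1/4878) - 1664*(-1/3890))/3 = -8/3 + (-91/1626 + 832/1945)/3 = -8/3 + (1/3)*(1175837/3162570) = -8/3 + 1175837/9487710 = -24124723/9487710 ≈ -2.5427)
u = 9487710/402822227 (u = 1/(45 - 24124723/9487710) = 1/(402822227/9487710) = 9487710/402822227 ≈ 0.023553)
-u = -1*9487710/402822227 = -9487710/402822227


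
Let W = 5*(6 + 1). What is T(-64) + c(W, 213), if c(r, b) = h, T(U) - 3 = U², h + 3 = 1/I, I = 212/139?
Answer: 868491/212 ≈ 4096.7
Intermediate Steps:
I = 212/139 (I = 212*(1/139) = 212/139 ≈ 1.5252)
h = -497/212 (h = -3 + 1/(212/139) = -3 + 139/212 = -497/212 ≈ -2.3443)
T(U) = 3 + U²
W = 35 (W = 5*7 = 35)
c(r, b) = -497/212
T(-64) + c(W, 213) = (3 + (-64)²) - 497/212 = (3 + 4096) - 497/212 = 4099 - 497/212 = 868491/212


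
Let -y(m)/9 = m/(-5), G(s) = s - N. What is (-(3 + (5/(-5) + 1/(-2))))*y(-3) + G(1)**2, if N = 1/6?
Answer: 1583/180 ≈ 8.7944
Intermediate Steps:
N = 1/6 ≈ 0.16667
G(s) = -1/6 + s (G(s) = s - 1*1/6 = s - 1/6 = -1/6 + s)
y(m) = 9*m/5 (y(m) = -9*m/(-5) = -9*m*(-1)/5 = -(-9)*m/5 = 9*m/5)
(-(3 + (5/(-5) + 1/(-2))))*y(-3) + G(1)**2 = (-(3 + (5/(-5) + 1/(-2))))*((9/5)*(-3)) + (-1/6 + 1)**2 = -(3 + (5*(-1/5) + 1*(-1/2)))*(-27/5) + (5/6)**2 = -(3 + (-1 - 1/2))*(-27/5) + 25/36 = -(3 - 3/2)*(-27/5) + 25/36 = -1*3/2*(-27/5) + 25/36 = -3/2*(-27/5) + 25/36 = 81/10 + 25/36 = 1583/180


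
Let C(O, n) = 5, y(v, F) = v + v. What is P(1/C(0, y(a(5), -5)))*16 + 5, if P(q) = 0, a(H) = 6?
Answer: 5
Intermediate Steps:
y(v, F) = 2*v
P(1/C(0, y(a(5), -5)))*16 + 5 = 0*16 + 5 = 0 + 5 = 5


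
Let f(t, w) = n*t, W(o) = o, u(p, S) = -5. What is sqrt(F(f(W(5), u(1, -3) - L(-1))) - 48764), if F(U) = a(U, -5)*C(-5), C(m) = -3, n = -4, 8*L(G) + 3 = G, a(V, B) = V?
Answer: 8*I*sqrt(761) ≈ 220.69*I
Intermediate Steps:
L(G) = -3/8 + G/8
f(t, w) = -4*t
F(U) = -3*U (F(U) = U*(-3) = -3*U)
sqrt(F(f(W(5), u(1, -3) - L(-1))) - 48764) = sqrt(-(-12)*5 - 48764) = sqrt(-3*(-20) - 48764) = sqrt(60 - 48764) = sqrt(-48704) = 8*I*sqrt(761)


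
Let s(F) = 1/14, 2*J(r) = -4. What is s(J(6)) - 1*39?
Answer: -545/14 ≈ -38.929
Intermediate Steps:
J(r) = -2 (J(r) = (½)*(-4) = -2)
s(F) = 1/14
s(J(6)) - 1*39 = 1/14 - 1*39 = 1/14 - 39 = -545/14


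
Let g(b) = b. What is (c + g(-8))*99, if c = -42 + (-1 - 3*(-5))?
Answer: -3564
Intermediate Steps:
c = -28 (c = -42 + (-1 + 15) = -42 + 14 = -28)
(c + g(-8))*99 = (-28 - 8)*99 = -36*99 = -3564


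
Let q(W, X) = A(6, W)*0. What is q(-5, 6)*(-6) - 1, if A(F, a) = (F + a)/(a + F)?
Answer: -1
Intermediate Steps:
A(F, a) = 1 (A(F, a) = (F + a)/(F + a) = 1)
q(W, X) = 0 (q(W, X) = 1*0 = 0)
q(-5, 6)*(-6) - 1 = 0*(-6) - 1 = 0 - 1 = -1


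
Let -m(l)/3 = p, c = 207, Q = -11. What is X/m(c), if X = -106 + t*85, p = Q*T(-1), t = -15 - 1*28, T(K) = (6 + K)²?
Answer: -3761/825 ≈ -4.5588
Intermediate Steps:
t = -43 (t = -15 - 28 = -43)
p = -275 (p = -11*(6 - 1)² = -11*5² = -11*25 = -275)
m(l) = 825 (m(l) = -3*(-275) = 825)
X = -3761 (X = -106 - 43*85 = -106 - 3655 = -3761)
X/m(c) = -3761/825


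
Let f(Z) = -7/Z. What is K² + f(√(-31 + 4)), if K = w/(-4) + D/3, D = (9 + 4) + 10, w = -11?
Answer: 15625/144 + 7*I*√3/9 ≈ 108.51 + 1.3472*I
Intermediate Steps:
D = 23 (D = 13 + 10 = 23)
K = 125/12 (K = -11/(-4) + 23/3 = -11*(-¼) + 23*(⅓) = 11/4 + 23/3 = 125/12 ≈ 10.417)
K² + f(√(-31 + 4)) = (125/12)² - 7/√(-31 + 4) = 15625/144 - 7*(-I*√3/9) = 15625/144 - (-7)*I*√3/9 = 15625/144 + 7*I*√3/9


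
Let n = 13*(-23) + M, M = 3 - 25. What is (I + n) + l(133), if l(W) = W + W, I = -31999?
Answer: -32054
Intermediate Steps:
M = -22
n = -321 (n = 13*(-23) - 22 = -299 - 22 = -321)
l(W) = 2*W
(I + n) + l(133) = (-31999 - 321) + 2*133 = -32320 + 266 = -32054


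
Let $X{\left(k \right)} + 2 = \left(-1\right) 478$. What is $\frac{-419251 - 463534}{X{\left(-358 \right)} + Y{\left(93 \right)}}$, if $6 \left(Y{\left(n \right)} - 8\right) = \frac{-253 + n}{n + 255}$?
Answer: $\frac{230406885}{123212} \approx 1870.0$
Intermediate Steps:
$X{\left(k \right)} = -480$ ($X{\left(k \right)} = -2 - 478 = -480$)
$Y{\left(n \right)} = 8 + \frac{-253 + n}{6 \left(255 + n\right)}$ ($Y{\left(n \right)} = 8 + \frac{\left(-253 + n\right) \frac{1}{n + 255}}{6} = 8 + \frac{\left(-253 + n\right) \frac{1}{255 + n}}{6} = 8 + \frac{\frac{1}{255 + n} \left(-253 + n\right)}{6} = 8 + \frac{-253 + n}{6 \left(255 + n\right)}$)
$\frac{-419251 - 463534}{X{\left(-358 \right)} + Y{\left(93 \right)}} = \frac{-419251 - 463534}{-480 + \frac{11987 + 49 \cdot 93}{6 \left(255 + 93\right)}} = - \frac{882785}{-480 + \frac{11987 + 4557}{6 \cdot 348}} = - \frac{882785}{-480 + \frac{1}{6} \cdot \frac{1}{348} \cdot 16544} = - \frac{882785}{-480 + \frac{2068}{261}} = - \frac{882785}{- \frac{123212}{261}} = \left(-882785\right) \left(- \frac{261}{123212}\right) = \frac{230406885}{123212}$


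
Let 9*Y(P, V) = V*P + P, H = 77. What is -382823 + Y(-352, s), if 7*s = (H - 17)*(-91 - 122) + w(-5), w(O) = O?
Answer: -19619993/63 ≈ -3.1143e+5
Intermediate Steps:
s = -12785/7 (s = ((77 - 17)*(-91 - 122) - 5)/7 = (60*(-213) - 5)/7 = (-12780 - 5)/7 = (⅐)*(-12785) = -12785/7 ≈ -1826.4)
Y(P, V) = P/9 + P*V/9 (Y(P, V) = (V*P + P)/9 = (P*V + P)/9 = (P + P*V)/9 = P/9 + P*V/9)
-382823 + Y(-352, s) = -382823 + (⅑)*(-352)*(1 - 12785/7) = -382823 + (⅑)*(-352)*(-12778/7) = -382823 + 4497856/63 = -19619993/63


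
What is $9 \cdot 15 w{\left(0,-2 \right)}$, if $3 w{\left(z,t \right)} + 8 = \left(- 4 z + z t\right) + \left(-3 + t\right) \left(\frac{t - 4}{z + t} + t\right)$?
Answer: $-585$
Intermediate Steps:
$w{\left(z,t \right)} = - \frac{8}{3} - \frac{4 z}{3} + \frac{t z}{3} + \frac{\left(-3 + t\right) \left(t + \frac{-4 + t}{t + z}\right)}{3}$ ($w{\left(z,t \right)} = - \frac{8}{3} + \frac{\left(- 4 z + z t\right) + \left(-3 + t\right) \left(\frac{t - 4}{z + t} + t\right)}{3} = - \frac{8}{3} + \frac{\left(- 4 z + t z\right) + \left(-3 + t\right) \left(\frac{-4 + t}{t + z} + t\right)}{3} = - \frac{8}{3} + \frac{\left(- 4 z + t z\right) + \left(-3 + t\right) \left(t + \frac{-4 + t}{t + z}\right)}{3} = - \frac{8}{3} + \frac{- 4 z + t z + \left(-3 + t\right) \left(t + \frac{-4 + t}{t + z}\right)}{3} = - \frac{8}{3} + \left(- \frac{4 z}{3} + \frac{t z}{3} + \frac{\left(-3 + t\right) \left(t + \frac{-4 + t}{t + z}\right)}{3}\right) = - \frac{8}{3} - \frac{4 z}{3} + \frac{t z}{3} + \frac{\left(-3 + t\right) \left(t + \frac{-4 + t}{t + z}\right)}{3}$)
$9 \cdot 15 w{\left(0,-2 \right)} = 9 \cdot 15 \frac{12 + \left(-2\right)^{3} - -30 - 0 - 4 \cdot 0^{2} - 2 \left(-2\right)^{2} - 2 \cdot 0^{2} - \left(-14\right) 0 + 2 \cdot 0 \left(-2\right)^{2}}{3 \left(-2 + 0\right)} = 135 \frac{12 - 8 + 30 + 0 - 0 - 8 - 0 + 0 + 2 \cdot 0 \cdot 4}{3 \left(-2\right)} = 135 \cdot \frac{1}{3} \left(- \frac{1}{2}\right) \left(12 - 8 + 30 + 0 + 0 - 8 + 0 + 0 + 0\right) = 135 \cdot \frac{1}{3} \left(- \frac{1}{2}\right) 26 = 135 \left(- \frac{13}{3}\right) = -585$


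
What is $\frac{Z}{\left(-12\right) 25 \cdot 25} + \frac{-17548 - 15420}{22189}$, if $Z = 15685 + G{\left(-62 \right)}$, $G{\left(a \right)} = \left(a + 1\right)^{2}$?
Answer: $- \frac{338929867}{83208750} \approx -4.0732$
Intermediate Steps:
$G{\left(a \right)} = \left(1 + a\right)^{2}$
$Z = 19406$ ($Z = 15685 + \left(1 - 62\right)^{2} = 15685 + \left(-61\right)^{2} = 15685 + 3721 = 19406$)
$\frac{Z}{\left(-12\right) 25 \cdot 25} + \frac{-17548 - 15420}{22189} = \frac{19406}{\left(-12\right) 25 \cdot 25} + \frac{-17548 - 15420}{22189} = \frac{19406}{\left(-300\right) 25} - \frac{32968}{22189} = \frac{19406}{-7500} - \frac{32968}{22189} = 19406 \left(- \frac{1}{7500}\right) - \frac{32968}{22189} = - \frac{9703}{3750} - \frac{32968}{22189} = - \frac{338929867}{83208750}$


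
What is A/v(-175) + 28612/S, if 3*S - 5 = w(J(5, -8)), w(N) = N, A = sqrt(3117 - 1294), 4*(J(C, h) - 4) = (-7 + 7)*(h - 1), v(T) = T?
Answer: 28612/3 - sqrt(1823)/175 ≈ 9537.1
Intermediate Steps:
J(C, h) = 4 (J(C, h) = 4 + ((-7 + 7)*(h - 1))/4 = 4 + (0*(-1 + h))/4 = 4 + (1/4)*0 = 4 + 0 = 4)
A = sqrt(1823) ≈ 42.697
S = 3 (S = 5/3 + (1/3)*4 = 5/3 + 4/3 = 3)
A/v(-175) + 28612/S = sqrt(1823)/(-175) + 28612/3 = sqrt(1823)*(-1/175) + 28612*(1/3) = -sqrt(1823)/175 + 28612/3 = 28612/3 - sqrt(1823)/175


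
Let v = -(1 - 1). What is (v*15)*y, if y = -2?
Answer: 0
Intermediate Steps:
v = 0 (v = -1*0 = 0)
(v*15)*y = (0*15)*(-2) = 0*(-2) = 0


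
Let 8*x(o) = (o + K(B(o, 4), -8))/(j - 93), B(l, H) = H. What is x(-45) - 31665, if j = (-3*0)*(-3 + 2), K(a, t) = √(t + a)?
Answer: -7852905/248 - I/372 ≈ -31665.0 - 0.0026882*I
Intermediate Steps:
K(a, t) = √(a + t)
j = 0 (j = 0*(-1) = 0)
x(o) = -I/372 - o/744 (x(o) = ((o + √(4 - 8))/(0 - 93))/8 = ((o + √(-4))/(-93))/8 = ((o + 2*I)*(-1/93))/8 = (-2*I/93 - o/93)/8 = -I/372 - o/744)
x(-45) - 31665 = (-I/372 - 1/744*(-45)) - 31665 = (-I/372 + 15/248) - 31665 = (15/248 - I/372) - 31665 = -7852905/248 - I/372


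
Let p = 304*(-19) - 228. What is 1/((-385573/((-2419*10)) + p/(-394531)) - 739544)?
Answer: -9543704890/7057837423432137 ≈ -1.3522e-6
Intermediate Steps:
p = -6004 (p = -5776 - 228 = -6004)
1/((-385573/((-2419*10)) + p/(-394531)) - 739544) = 1/((-385573/((-2419*10)) - 6004/(-394531)) - 739544) = 1/((-385573/(-24190) - 6004*(-1/394531)) - 739544) = 1/((-385573*(-1/24190) + 6004/394531) - 739544) = 1/((385573/24190 + 6004/394531) - 739544) = 1/(152265738023/9543704890 - 739544) = 1/(-7057837423432137/9543704890) = -9543704890/7057837423432137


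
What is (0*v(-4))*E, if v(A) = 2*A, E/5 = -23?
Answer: 0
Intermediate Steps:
E = -115 (E = 5*(-23) = -115)
(0*v(-4))*E = (0*(2*(-4)))*(-115) = (0*(-8))*(-115) = 0*(-115) = 0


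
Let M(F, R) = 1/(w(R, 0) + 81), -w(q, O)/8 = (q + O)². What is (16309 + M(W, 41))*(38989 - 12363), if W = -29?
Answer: 5804531955652/13367 ≈ 4.3424e+8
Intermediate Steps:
w(q, O) = -8*(O + q)² (w(q, O) = -8*(q + O)² = -8*(O + q)²)
M(F, R) = 1/(81 - 8*R²) (M(F, R) = 1/(-8*(0 + R)² + 81) = 1/(-8*R² + 81) = 1/(81 - 8*R²))
(16309 + M(W, 41))*(38989 - 12363) = (16309 - 1/(-81 + 8*41²))*(38989 - 12363) = (16309 - 1/(-81 + 8*1681))*26626 = (16309 - 1/(-81 + 13448))*26626 = (16309 - 1/13367)*26626 = (218002402/13367)*26626 = 5804531955652/13367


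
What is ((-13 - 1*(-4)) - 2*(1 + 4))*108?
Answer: -2052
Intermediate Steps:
((-13 - 1*(-4)) - 2*(1 + 4))*108 = ((-13 + 4) - 2*5)*108 = (-9 - 10)*108 = -19*108 = -2052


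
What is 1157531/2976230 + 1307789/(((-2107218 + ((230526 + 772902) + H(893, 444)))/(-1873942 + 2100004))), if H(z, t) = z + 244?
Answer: -97766168710469933/364638770910 ≈ -2.6812e+5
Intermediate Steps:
H(z, t) = 244 + z
1157531/2976230 + 1307789/(((-2107218 + ((230526 + 772902) + H(893, 444)))/(-1873942 + 2100004))) = 1157531/2976230 + 1307789/(((-2107218 + ((230526 + 772902) + (244 + 893)))/(-1873942 + 2100004))) = 1157531*(1/2976230) + 1307789/(((-2107218 + (1003428 + 1137))/226062)) = 1157531/2976230 + 1307789/(((-2107218 + 1004565)*(1/226062))) = 1157531/2976230 + 1307789/((-1102653*1/226062)) = 1157531/2976230 + 1307789/(-122517/25118) = 1157531/2976230 + 1307789*(-25118/122517) = 1157531/2976230 - 32849044102/122517 = -97766168710469933/364638770910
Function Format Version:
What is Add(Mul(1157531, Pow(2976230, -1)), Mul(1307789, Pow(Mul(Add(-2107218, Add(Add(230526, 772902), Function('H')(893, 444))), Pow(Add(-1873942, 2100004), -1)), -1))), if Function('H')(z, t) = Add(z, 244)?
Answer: Rational(-97766168710469933, 364638770910) ≈ -2.6812e+5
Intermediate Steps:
Function('H')(z, t) = Add(244, z)
Add(Mul(1157531, Pow(2976230, -1)), Mul(1307789, Pow(Mul(Add(-2107218, Add(Add(230526, 772902), Function('H')(893, 444))), Pow(Add(-1873942, 2100004), -1)), -1))) = Add(Mul(1157531, Pow(2976230, -1)), Mul(1307789, Pow(Mul(Add(-2107218, Add(Add(230526, 772902), Add(244, 893))), Pow(Add(-1873942, 2100004), -1)), -1))) = Add(Mul(1157531, Rational(1, 2976230)), Mul(1307789, Pow(Mul(Add(-2107218, Add(1003428, 1137)), Pow(226062, -1)), -1))) = Add(Rational(1157531, 2976230), Mul(1307789, Pow(Mul(Add(-2107218, 1004565), Rational(1, 226062)), -1))) = Add(Rational(1157531, 2976230), Mul(1307789, Pow(Mul(-1102653, Rational(1, 226062)), -1))) = Add(Rational(1157531, 2976230), Mul(1307789, Pow(Rational(-122517, 25118), -1))) = Add(Rational(1157531, 2976230), Mul(1307789, Rational(-25118, 122517))) = Add(Rational(1157531, 2976230), Rational(-32849044102, 122517)) = Rational(-97766168710469933, 364638770910)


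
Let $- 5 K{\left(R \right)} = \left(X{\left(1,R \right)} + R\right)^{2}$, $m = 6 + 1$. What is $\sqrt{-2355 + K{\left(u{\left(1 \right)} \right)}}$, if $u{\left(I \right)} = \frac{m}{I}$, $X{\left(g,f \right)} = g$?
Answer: $\frac{i \sqrt{59195}}{5} \approx 48.66 i$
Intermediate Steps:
$m = 7$
$u{\left(I \right)} = \frac{7}{I}$
$K{\left(R \right)} = - \frac{\left(1 + R\right)^{2}}{5}$
$\sqrt{-2355 + K{\left(u{\left(1 \right)} \right)}} = \sqrt{-2355 - \frac{\left(1 + \frac{7}{1}\right)^{2}}{5}} = \sqrt{-2355 - \frac{\left(1 + 7 \cdot 1\right)^{2}}{5}} = \sqrt{-2355 - \frac{\left(1 + 7\right)^{2}}{5}} = \sqrt{-2355 - \frac{8^{2}}{5}} = \sqrt{-2355 - \frac{64}{5}} = \sqrt{- \frac{11839}{5}} = \frac{i \sqrt{59195}}{5}$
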